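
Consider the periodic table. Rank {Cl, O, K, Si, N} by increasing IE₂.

Si, Cl, N, K, O

The second ionization energy removes an electron from the +1 ion. For each element: Cl⁺ still has 6 valence electrons; O⁺ still has 5 valence electrons; K⁺ is the bare [Ar] core; Si⁺ still has 3 valence electrons; N⁺ still has 4 valence electrons.
Usually core removal costs more than valence removal, but here the competition is close: a tightly held n=2 valence electron can cost more to remove than an n=3 core electron, so the actual values have to decide it.
Valence configurations: Cl⁺ [Ne]3s²3p⁴, O⁺ [He]2s²2p³, Si⁺ [Ne]3s²3p¹, N⁺ [He]2s²2p².
Approximate IE_2 values (kJ/mol): Cl 2298, O 3388, K 3052, Si 1577, N 2856.
Hence IE_2: Si < Cl < N < K < O.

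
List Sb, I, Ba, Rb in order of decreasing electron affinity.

I > Sb > Rb > Ba

Atoms with high Z_eff and room in the valence shell (especially the halogens) have the most exothermic electron affinities.
Here both period and group differ, so the two effects have to be weighed against each other.
Rb > Ba: period and group pull opposite ways; the down-group shift dominates (47 vs 14 kJ/mol).
Sb > Rb: both are in period 5; the period trend gives Sb the larger value.
I > Sb: I lies to the right of Sb in period 5, so the across-period effect alone puts I higher.
Tabulated electron affinity (kJ/mol): Rb 47, Sb 103, I 295, Ba 14.
So from highest to lowest: I > Sb > Rb > Ba.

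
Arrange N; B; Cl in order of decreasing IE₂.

N > B > Cl

After 1 electron has been removed, what remains? N⁺ still has 4 valence electrons; B⁺ still has 2 valence electrons; Cl⁺ still has 6 valence electrons.
All are still removing valence electrons, so compare the +1 ions as you would atoms: IE_2 generally rises across a period (higher Z_eff) and falls down a group (larger shell), subject to the usual subshell exceptions.
Valence configurations: N⁺ [He]2s²2p², B⁺ [He]2s², Cl⁺ [Ne]3s²3p⁴.
The numbers (kJ/mol): N 2856, B 2427, Cl 2298.
So the second ionization energies run Cl < B < N.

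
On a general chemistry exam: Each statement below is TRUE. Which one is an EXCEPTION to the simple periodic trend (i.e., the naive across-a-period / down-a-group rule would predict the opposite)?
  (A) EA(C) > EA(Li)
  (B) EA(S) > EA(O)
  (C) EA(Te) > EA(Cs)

(B)

The general trend: electron affinity increases across a period and decreases down a group.
(A) C (period 2, group 14) vs Li (period 2, group 1): the stated order agrees with the simple trend.
(B) S (period 3, group 16) vs O (period 2, group 16): the stated order contradicts the simple trend.
(C) Te (period 5, group 16) vs Cs (period 6, group 1): the stated order agrees with the simple trend.
The exception is (B): the compact 2p subshell of O repels the added electron more than S's larger 3p does.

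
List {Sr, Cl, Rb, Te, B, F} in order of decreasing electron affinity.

Cl > F > Te > Rb > B > Sr

B is in period 2, group 13; F is in period 2, group 17; Cl is in period 3, group 17; Rb is in period 5, group 1; Sr is in period 5, group 2; Te is in period 5, group 16.
Atoms with high Z_eff and room in the valence shell (especially the halogens) have the most exothermic electron affinities.
Here both period and group differ, so the two effects have to be weighed against each other.
B > Sr: relative to Sr, both the across-period and down-group shifts push B's electron affinity up.
Rb > B: this pair runs against the simple trend — see the exception note.
Te > Rb: both are in period 5; the period trend gives Te the larger value.
F > Te: relative to Te, both the across-period and down-group shifts push F's electron affinity up.
Cl > F: this pair runs against the simple trend — see the exception note.
Note the exception: Rb has a higher electron affinity than B, contrary to the simple trend — B's ns²np¹ configuration gives only a small electron affinity — the sparsely filled np subshell binds an added electron weakly.
Note the exception: Cl has a higher electron affinity than F, contrary to the simple trend — F's small 2p subshell makes the incoming electron feel strong e⁻–e⁻ repulsion, so Cl actually releases more energy on gaining an electron.
Note the exception: Rb has a higher electron affinity than Sr, contrary to the simple trend — adding an electron to Sr (ns²) has to open a new, higher-energy np subshell, which is unfavourable.
Approximate values (kJ/mol): B 27, F 328, Cl 349, Rb 47, Sr 5, Te 190.
So from highest to lowest: Cl > F > Te > Rb > B > Sr.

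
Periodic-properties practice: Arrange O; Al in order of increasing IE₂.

Al, O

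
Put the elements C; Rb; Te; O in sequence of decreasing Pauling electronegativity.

EN rises left→right (higher Z_eff, smaller atoms) and falls top→bottom (larger, more shielded atoms).
Here both period and group differ, so the two effects have to be weighed against each other.
Te > Rb: both are in period 5; the period trend gives Te the larger value.
C > Te: the two effects oppose for this pair; the down-group effect wins (2.55 vs 2.10).
O > C: O lies to the right of C in period 2, so the across-period effect alone puts O higher.
Approximate values (Pauling): C 2.55, O 3.44, Rb 0.82, Te 2.10.
So from highest to lowest: O > C > Te > Rb.

O, C, Te, Rb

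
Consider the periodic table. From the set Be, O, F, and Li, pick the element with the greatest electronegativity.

Li is in period 2, group 1; Be is in period 2, group 2; O is in period 2, group 16; F is in period 2, group 17.
Atoms toward the upper right of the periodic table pull bonding electrons most strongly.
All lie in period 2, so electronegativity increases left to right.
The greatest electronegativity among these belongs to F.

F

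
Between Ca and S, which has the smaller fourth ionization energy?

S

IE_4 is the cost of taking one more electron from the +3 cation: Ca³⁺ is already 1 electron into the core; S³⁺ still has 3 valence electrons.
Breaking into a closed-shell core is much more expensive than removing a leftover valence electron — Ca has the largest IE_4 here.
The numbers (kJ/mol): Ca 6491, S 4556.
So the fourth ionization energies run S < Ca.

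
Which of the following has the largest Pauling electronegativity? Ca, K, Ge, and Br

Br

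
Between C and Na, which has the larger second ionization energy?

The second ionization energy removes an electron from the +1 ion. For each element: C⁺ still has 3 valence electrons; Na⁺ is the bare [Ne] core.
Core electrons are held far more tightly than valence electrons, so Na tops the IE_2 order.
The numbers (kJ/mol): C 2353, Na 4562.
Hence IE_2: C < Na.

Na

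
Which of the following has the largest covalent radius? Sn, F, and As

Sn

F is in period 2, group 17; As is in period 4, group 15; Sn is in period 5, group 14.
Across a period the added protons contract the valence shell; down a group each new principal shell makes the atom larger.
Neither a single period nor a single group — weigh both effects.
As > F: both effects reinforce here, so As is clearly the larger of the two.
Sn > As: relative to As, both the across-period and down-group shifts push Sn's atomic radius up.
For reference (pm): F 64, As 121, Sn 140.
The largest covalent radius among these belongs to Sn.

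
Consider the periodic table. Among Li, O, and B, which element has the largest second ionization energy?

Li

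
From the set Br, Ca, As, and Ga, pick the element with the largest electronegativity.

Ca is in period 4, group 2; Ga is in period 4, group 13; As is in period 4, group 15; Br is in period 4, group 17.
Atoms toward the upper right of the periodic table pull bonding electrons most strongly.
All lie in period 4, so electronegativity increases left to right.
The largest electronegativity among these belongs to Br.

Br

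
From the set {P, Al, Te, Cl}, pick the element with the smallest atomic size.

Radius decreases left→right (rising Z_eff, same n) and increases top→bottom (higher n).
Neither a single period nor a single group — weigh both effects.
P > Cl: both are in period 3; the period trend gives P the larger value.
Al > P: both are in period 3; the period trend gives Al the larger value.
Te > Al: period and group pull opposite ways; the down-group shift dominates (136 vs 126 pm).
Approximate values (pm): Al 126, P 111, Cl 99, Te 136.
The smallest atomic size among these belongs to Cl.

Cl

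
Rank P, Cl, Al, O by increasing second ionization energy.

Al < P < Cl < O

The second ionization energy removes an electron from the +1 ion. For each element: P⁺ still has 4 valence electrons; Cl⁺ still has 6 valence electrons; Al⁺ still has 2 valence electrons; O⁺ still has 5 valence electrons.
All are still removing valence electrons, so compare the +1 ions as you would atoms: IE_2 generally rises across a period (higher Z_eff) and falls down a group (larger shell), subject to the usual subshell exceptions.
Valence configurations: P⁺ [Ne]3s²3p², Cl⁺ [Ne]3s²3p⁴, Al⁺ [Ne]3s², O⁺ [He]2s²2p³.
Approximate IE_2 values (kJ/mol): P 1907, Cl 2298, Al 1817, O 3388.
Hence IE_2: Al < P < Cl < O.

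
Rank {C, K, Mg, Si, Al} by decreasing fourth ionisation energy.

Al > Mg > C > K > Si

Consider each +3 ion: C³⁺ still has 1 valence electron; K³⁺ is already 2 electrons into the core; Mg³⁺ is already 1 electron into the core; Si³⁺ still has 1 valence electron; Al³⁺ is the bare [Ne] core.
Usually core removal costs more than valence removal, but here the competition is close: a tightly held n=2 valence electron can cost more to remove than an n=3 core electron, so the actual values have to decide it.
Valence configurations: C³⁺ [He]2s¹, Si³⁺ [Ne]3s¹.
Tabulated IE_4 (kJ/mol): C 6223, K 5877, Mg 10543, Si 4356, Al 11577.
Hence IE_4: Si < K < C < Mg < Al.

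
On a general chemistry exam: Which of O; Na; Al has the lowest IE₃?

Consider each +2 ion: O²⁺ still has 4 valence electrons; Na²⁺ is already 1 electron into the core; Al²⁺ still has 1 valence electron.
Pulling an electron out of a noble-gas core costs far more than removing a remaining valence electron, so Na sits at the high end of IE_3.
Valence configurations: O²⁺ [He]2s²2p², Al²⁺ [Ne]3s¹.
Tabulated IE_3 (kJ/mol): O 5300, Na 6910, Al 2745.
Overall IE_3 order: Al < O < Na.

Al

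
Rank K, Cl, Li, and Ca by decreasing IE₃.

Li > Ca > K > Cl

After 2 electrons have been removed, what remains? K²⁺ is already 1 electron into the core; Cl²⁺ still has 5 valence electrons; Li²⁺ is already 1 electron into the core; Ca²⁺ is the bare [Ar] core.
Core electrons are held far more tightly than valence electrons, so K, Ca and Li top the IE_3 order.
The numbers (kJ/mol): K 4420, Cl 3822, Li 11815, Ca 4912.
Overall IE_3 order: Cl < K < Ca < Li.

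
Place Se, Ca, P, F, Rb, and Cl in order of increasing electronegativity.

Rb < Ca < P < Se < Cl < F

F is in period 2, group 17; P is in period 3, group 15; Cl is in period 3, group 17; Ca is in period 4, group 2; Se is in period 4, group 16; Rb is in period 5, group 1.
EN rises left→right (higher Z_eff, smaller atoms) and falls top→bottom (larger, more shielded atoms).
Neither a single period nor a single group — weigh both effects.
Ca > Rb: both effects reinforce here, so Ca is clearly the higher of the two.
P > Ca: relative to Ca, both the across-period and down-group shifts push P's electronegativity up.
Se > P: period and group pull opposite ways; the across-period shift dominates (2.55 vs 2.19).
Cl > Se: relative to Se, both the across-period and down-group shifts push Cl's electronegativity up.
F > Cl: F sits above Cl in group 17, so the down-group effect alone puts F higher.
Tabulated electronegativity (Pauling): F 3.98, P 2.19, Cl 3.16, Ca 1.00, Se 2.55, Rb 0.82.
So from lowest to highest: Rb < Ca < P < Se < Cl < F.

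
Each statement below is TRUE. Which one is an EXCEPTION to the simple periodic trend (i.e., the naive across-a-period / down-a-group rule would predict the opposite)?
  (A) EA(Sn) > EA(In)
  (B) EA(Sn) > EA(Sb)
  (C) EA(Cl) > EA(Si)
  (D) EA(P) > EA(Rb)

The general trend: electron affinity increases across a period and decreases down a group.
(A) Sn (period 5, group 14) vs In (period 5, group 13): the stated order agrees with the simple trend.
(B) Sn (period 5, group 14) vs Sb (period 5, group 15): the stated order contradicts the simple trend.
(C) Cl (period 3, group 17) vs Si (period 3, group 14): the stated order agrees with the simple trend.
(D) P (period 3, group 15) vs Rb (period 5, group 1): the stated order agrees with the simple trend.
The exception is (B): adding an electron to Sb's half-filled 5p³ is unfavourable, so Sn has the more exothermic EA.

(B)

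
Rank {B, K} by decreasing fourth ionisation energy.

B > K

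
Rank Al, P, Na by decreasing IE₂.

IE_2 is the cost of taking one more electron from the +1 cation: Al⁺ still has 2 valence electrons; P⁺ still has 4 valence electrons; Na⁺ is the bare [Ne] core.
Core electrons are held far more tightly than valence electrons, so Na tops the IE_2 order.
Valence configurations: Al⁺ [Ne]3s², P⁺ [Ne]3s²3p².
Approximate IE_2 values (kJ/mol): Al 1817, P 1907, Na 4562.
Overall IE_2 order: Al < P < Na.

Na, P, Al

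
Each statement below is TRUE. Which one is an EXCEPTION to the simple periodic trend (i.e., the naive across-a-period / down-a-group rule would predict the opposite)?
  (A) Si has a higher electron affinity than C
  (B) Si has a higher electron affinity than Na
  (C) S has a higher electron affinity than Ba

The general trend: electron affinity increases across a period and decreases down a group.
(A) Si (period 3, group 14) vs C (period 2, group 14): the stated order contradicts the simple trend.
(B) Si (period 3, group 14) vs Na (period 3, group 1): the stated order agrees with the simple trend.
(C) S (period 3, group 16) vs Ba (period 6, group 2): the stated order agrees with the simple trend.
The exception is (A): Si's larger, more diffuse 3p orbitals accept an added electron slightly more readily than C's compact 2p.

(A)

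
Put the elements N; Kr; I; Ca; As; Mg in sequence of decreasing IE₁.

First ionization energy rises across a period (greater Z_eff holds electrons more tightly) and falls down a group (valence electrons are farther from the nucleus).
These span different periods and groups, so the two trends combine.
Mg > Ca: Mg sits above Ca in group 2, so the down-group effect alone puts Mg higher.
As > Mg: period and group pull opposite ways; the across-period shift dominates (947 vs 738 kJ/mol).
I > As: the two effects oppose for this pair; the across-period effect wins (1008 vs 947 kJ/mol).
Kr > I: relative to I, both the across-period and down-group shifts push Kr's first ionization energy up.
N > Kr: period and group pull opposite ways; the down-group shift dominates (1402 vs 1351 kJ/mol).
Tabulated first ionization energy (kJ/mol): N 1402, Mg 738, Ca 590, As 947, Kr 1351, I 1008.
So from highest to lowest: N > Kr > I > As > Mg > Ca.

N > Kr > I > As > Mg > Ca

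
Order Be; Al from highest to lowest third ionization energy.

Be > Al

IE_3 is the cost of taking one more electron from the +2 cation: Be²⁺ is the bare [He] core; Al²⁺ still has 1 valence electron.
Breaking into a closed-shell core is much more expensive than removing a leftover valence electron — Be has the largest IE_3 here.
Tabulated IE_3 (kJ/mol): Be 14849, Al 2745.
So the third ionization energies run Al < Be.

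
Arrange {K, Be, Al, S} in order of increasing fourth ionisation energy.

The fourth ionization energy removes an electron from the +3 ion. For each element: K³⁺ is already 2 electrons into the core; Be³⁺ is already 1 electron into the core; Al³⁺ is the bare [Ne] core; S³⁺ still has 3 valence electrons.
Pulling an electron out of a noble-gas core costs far more than removing a remaining valence electron, so K, Al and Be sit at the high end of IE_4.
Tabulated IE_4 (kJ/mol): K 5877, Be 21007, Al 11577, S 4556.
So the fourth ionization energies run S < K < Al < Be.

S < K < Al < Be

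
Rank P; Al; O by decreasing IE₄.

The fourth ionization energy removes an electron from the +3 ion. For each element: P³⁺ still has 2 valence electrons; Al³⁺ is the bare [Ne] core; O³⁺ still has 3 valence electrons.
Core electrons are held far more tightly than valence electrons, so Al tops the IE_4 order.
Valence configurations: P³⁺ [Ne]3s², O³⁺ [He]2s²2p¹.
Approximate IE_4 values (kJ/mol): P 4964, Al 11577, O 7469.
Hence IE_4: P < O < Al.

Al > O > P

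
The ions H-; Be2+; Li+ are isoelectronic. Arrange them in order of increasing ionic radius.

All of these have 2 electrons, so size is governed by nuclear charge alone: the more protons, the stronger the pull on the same electron cloud, and the smaller the ion.
Nuclear charges: Be2+ (Z=4), Li+ (Z=3), H- (Z=1).
Smallest to largest: Be2+ < Li+ < H-.

Be2+ < Li+ < H-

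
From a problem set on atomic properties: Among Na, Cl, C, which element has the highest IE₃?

IE_3 is the cost of taking one more electron from the +2 cation: Na²⁺ is already 1 electron into the core; Cl²⁺ still has 5 valence electrons; C²⁺ still has 2 valence electrons.
Breaking into a closed-shell core is much more expensive than removing a leftover valence electron — Na has the largest IE_3 here.
Valence configurations: Cl²⁺ [Ne]3s²3p³, C²⁺ [He]2s².
Tabulated IE_3 (kJ/mol): Na 6910, Cl 3822, C 4620.
Putting it together, IE_3: Cl < C < Na.

Na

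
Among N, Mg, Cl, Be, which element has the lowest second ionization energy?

Mg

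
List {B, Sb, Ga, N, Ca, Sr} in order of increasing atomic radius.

B is in period 2, group 13; N is in period 2, group 15; Ca is in period 4, group 2; Ga is in period 4, group 13; Sr is in period 5, group 2; Sb is in period 5, group 15.
Radius decreases left→right (rising Z_eff, same n) and increases top→bottom (higher n).
Here both period and group differ, so the two effects have to be weighed against each other.
B > N: B lies to the left of N in period 2, so the across-period effect alone puts B larger.
Ga > B: they share group 13; the group trend gives Ga the larger value.
Sb > Ga: period and group pull opposite ways; the down-group shift dominates (140 vs 124 pm).
Ca > Sb: the two effects oppose for this pair; the across-period effect wins (171 vs 140 pm).
Sr > Ca: they share group 2; the group trend gives Sr the larger value.
Approximate values (pm): B 85, N 71, Ca 171, Ga 124, Sr 185, Sb 140.
So from smallest to largest: N < B < Ga < Sb < Ca < Sr.

N, B, Ga, Sb, Ca, Sr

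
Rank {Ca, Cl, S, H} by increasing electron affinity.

Ca < H < S < Cl

H is in period 1, group 1; S is in period 3, group 16; Cl is in period 3, group 17; Ca is in period 4, group 2.
Electron affinity generally becomes more exothermic across a period toward the halogens and less exothermic down a group.
Here both period and group differ, so the two effects have to be weighed against each other.
H > Ca: the two effects oppose for this pair; the down-group effect wins (73 vs 2 kJ/mol).
S > H: period and group pull opposite ways; the across-period shift dominates (200 vs 73 kJ/mol).
Cl > S: both are in period 3; the period trend gives Cl the larger value.
Tabulated electron affinity (kJ/mol): H 73, S 200, Cl 349, Ca 2.
So from lowest to highest: Ca < H < S < Cl.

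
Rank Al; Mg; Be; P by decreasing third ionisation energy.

After 2 electrons have been removed, what remains? Al²⁺ still has 1 valence electron; Mg²⁺ is the bare [Ne] core; Be²⁺ is the bare [He] core; P²⁺ still has 3 valence electrons.
Pulling an electron out of a noble-gas core costs far more than removing a remaining valence electron, so Mg and Be sit at the high end of IE_3.
Valence configurations: Al²⁺ [Ne]3s¹, P²⁺ [Ne]3s²3p¹.
Approximate IE_3 values (kJ/mol): Al 2745, Mg 7733, Be 14849, P 2914.
So the third ionization energies run Al < P < Mg < Be.

Be > Mg > P > Al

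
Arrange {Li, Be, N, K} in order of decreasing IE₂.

After 1 electron has been removed, what remains? Li⁺ is the bare [He] core; Be⁺ still has 1 valence electron; N⁺ still has 4 valence electrons; K⁺ is the bare [Ar] core.
Core electrons are held far more tightly than valence electrons, so K and Li top the IE_2 order.
Valence configurations: Be⁺ [He]2s¹, N⁺ [He]2s²2p².
The numbers (kJ/mol): Li 7298, Be 1757, N 2856, K 3052.
Overall IE_2 order: Be < N < K < Li.

Li > K > N > Be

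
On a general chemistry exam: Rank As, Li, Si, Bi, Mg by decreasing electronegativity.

As, Bi, Si, Mg, Li

EN rises left→right (higher Z_eff, smaller atoms) and falls top→bottom (larger, more shielded atoms).
Here both period and group differ, so the two effects have to be weighed against each other.
Mg > Li: period and group pull opposite ways; the across-period shift dominates (1.31 vs 0.98).
Si > Mg: both are in period 3; the period trend gives Si the larger value.
Bi > Si: period and group pull opposite ways; the across-period shift dominates (2.02 vs 1.90).
As > Bi: As sits above Bi in group 15, so the down-group effect alone puts As higher.
For reference (Pauling): Li 0.98, Mg 1.31, Si 1.90, As 2.18, Bi 2.02.
So from highest to lowest: As > Bi > Si > Mg > Li.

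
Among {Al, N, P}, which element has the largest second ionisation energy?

N

After 1 electron has been removed, what remains? Al⁺ still has 2 valence electrons; N⁺ still has 4 valence electrons; P⁺ still has 4 valence electrons.
All are still removing valence electrons, so compare the +1 ions as you would atoms: IE_2 generally rises across a period (higher Z_eff) and falls down a group (larger shell), subject to the usual subshell exceptions.
Valence configurations: Al⁺ [Ne]3s², N⁺ [He]2s²2p², P⁺ [Ne]3s²3p².
Approximate IE_2 values (kJ/mol): Al 1817, N 2856, P 1907.
So the second ionization energies run Al < P < N.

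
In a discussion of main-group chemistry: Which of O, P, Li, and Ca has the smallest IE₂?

Ca

Consider each +1 ion: O⁺ still has 5 valence electrons; P⁺ still has 4 valence electrons; Li⁺ is the bare [He] core; Ca⁺ still has 1 valence electron.
Core electrons are held far more tightly than valence electrons, so Li tops the IE_2 order.
Valence configurations: O⁺ [He]2s²2p³, P⁺ [Ne]3s²3p², Ca⁺ [Ar]4s¹.
Tabulated IE_2 (kJ/mol): O 3388, P 1907, Li 7298, Ca 1145.
Overall IE_2 order: Ca < P < O < Li.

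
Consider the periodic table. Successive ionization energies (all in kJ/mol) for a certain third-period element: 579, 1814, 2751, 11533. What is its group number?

Look for the largest jump between consecutive ionization energies: IE4/IE3 ≈ 4.2, far larger than any earlier ratio.
That jump marks the point where a core electron is being removed. So the atom has 3 valence electrons.
A main-group element with 3 valence electrons is in group 13.

Group 13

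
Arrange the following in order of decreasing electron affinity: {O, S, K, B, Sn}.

S, O, Sn, K, B

B is in period 2, group 13; O is in period 2, group 16; S is in period 3, group 16; K is in period 4, group 1; Sn is in period 5, group 14.
Adding an electron releases more energy for atoms nearer the top right (short of the noble gases).
Here both period and group differ, so the two effects have to be weighed against each other.
K > B: this pair runs against the simple trend — see the exception note.
Sn > K: the two effects oppose for this pair; the across-period effect wins (107 vs 48 kJ/mol).
O > Sn: relative to Sn, both the across-period and down-group shifts push O's electron affinity up.
S > O: this pair runs against the simple trend — see the exception note.
Note the exception: K has a higher electron affinity than B, contrary to the simple trend — B's ns²np¹ configuration gives only a small electron affinity — the sparsely filled np subshell binds an added electron weakly.
Note the exception: S has a higher electron affinity than O, contrary to the simple trend — the compact 2p subshell of O repels the added electron more than S's larger 3p does.
Approximate values (kJ/mol): B 27, O 141, S 200, K 48, Sn 107.
So from highest to lowest: S > O > Sn > K > B.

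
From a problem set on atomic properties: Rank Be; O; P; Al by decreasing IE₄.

Be > Al > O > P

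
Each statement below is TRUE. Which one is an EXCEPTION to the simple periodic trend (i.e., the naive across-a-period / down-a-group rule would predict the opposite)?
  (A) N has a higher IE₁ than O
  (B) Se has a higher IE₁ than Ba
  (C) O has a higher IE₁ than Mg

(A)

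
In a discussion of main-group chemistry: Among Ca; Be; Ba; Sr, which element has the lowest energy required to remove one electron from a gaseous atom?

Be is in period 2, group 2; Ca is in period 4, group 2; Sr is in period 5, group 2; Ba is in period 6, group 2.
IE₁ increases left→right with effective nuclear charge and decreases top→bottom as the valence shell moves farther out.
All are in group 2, so first ionization energy increases up the group.
The lowest energy required to remove one electron from a gaseous atom among these belongs to Ba.

Ba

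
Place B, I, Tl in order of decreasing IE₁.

I > B > Tl

B is in period 2, group 13; I is in period 5, group 17; Tl is in period 6, group 13.
IE₁ increases left→right with effective nuclear charge and decreases top→bottom as the valence shell moves farther out.
Neither a single period nor a single group — weigh both effects.
B > Tl: they share group 13; the group trend gives B the larger value.
I > B: period and group pull opposite ways; the across-period shift dominates (1008 vs 801 kJ/mol).
For reference (kJ/mol): B 801, I 1008, Tl 589.
So from highest to lowest: I > B > Tl.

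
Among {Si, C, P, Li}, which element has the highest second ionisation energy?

Li

Consider each +1 ion: Si⁺ still has 3 valence electrons; C⁺ still has 3 valence electrons; P⁺ still has 4 valence electrons; Li⁺ is the bare [He] core.
Pulling an electron out of a noble-gas core costs far more than removing a remaining valence electron, so Li sits at the high end of IE_2.
Valence configurations: Si⁺ [Ne]3s²3p¹, C⁺ [He]2s²2p¹, P⁺ [Ne]3s²3p².
The numbers (kJ/mol): Si 1577, C 2353, P 1907, Li 7298.
Hence IE_2: Si < P < C < Li.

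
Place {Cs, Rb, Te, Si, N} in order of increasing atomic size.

N < Si < Te < Rb < Cs

Across a period the added protons contract the valence shell; down a group each new principal shell makes the atom larger.
Neither a single period nor a single group — weigh both effects.
Si > N: relative to N, both the across-period and down-group shifts push Si's atomic radius up.
Te > Si: period and group pull opposite ways; the down-group shift dominates (136 vs 116 pm).
Rb > Te: Rb lies to the left of Te in period 5, so the across-period effect alone puts Rb larger.
Cs > Rb: they share group 1; the group trend gives Cs the larger value.
Approximate values (pm): N 71, Si 116, Rb 210, Te 136, Cs 232.
So from smallest to largest: N < Si < Te < Rb < Cs.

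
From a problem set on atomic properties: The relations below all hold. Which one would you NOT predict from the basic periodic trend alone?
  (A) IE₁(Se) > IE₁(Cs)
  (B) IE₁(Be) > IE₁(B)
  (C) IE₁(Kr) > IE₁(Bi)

(B)

The general trend: IE₁ increases across a period and decreases down a group.
(A) Se (period 4, group 16) vs Cs (period 6, group 1): the stated order agrees with the simple trend.
(B) Be (period 2, group 2) vs B (period 2, group 13): the stated order contradicts the simple trend.
(C) Kr (period 4, group 18) vs Bi (period 6, group 15): the stated order agrees with the simple trend.
The exception is (B): removing B's lone 2p electron is easier than breaking Be's filled 2s².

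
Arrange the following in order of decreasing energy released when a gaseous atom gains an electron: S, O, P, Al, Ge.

S > O > Ge > P > Al

O is in period 2, group 16; Al is in period 3, group 13; P is in period 3, group 15; S is in period 3, group 16; Ge is in period 4, group 14.
Electron affinity generally becomes more exothermic across a period toward the halogens and less exothermic down a group.
Here both period and group differ, so the two effects have to be weighed against each other.
P > Al: both are in period 3; the period trend gives P the larger value.
Ge > P: this pair runs against the simple trend — see the exception note.
O > Ge: both effects reinforce here, so O is clearly the higher of the two.
S > O: this pair runs against the simple trend — see the exception note.
Note the exception: Ge has a higher electron affinity than P, contrary to the simple trend — adding an electron to P's half-filled np³ subshell costs electron-pairing energy.
Note the exception: S has a higher electron affinity than O, contrary to the simple trend — the compact 2p subshell of O repels the added electron more than S's larger 3p does.
For reference (kJ/mol): O 141, Al 42, P 72, S 200, Ge 119.
So from highest to lowest: S > O > Ge > P > Al.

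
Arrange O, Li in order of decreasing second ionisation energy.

Li > O

The second ionization energy removes an electron from the +1 ion. For each element: O⁺ still has 5 valence electrons; Li⁺ is the bare [He] core.
Pulling an electron out of a noble-gas core costs far more than removing a remaining valence electron, so Li sits at the high end of IE_2.
Tabulated IE_2 (kJ/mol): O 3388, Li 7298.
So the second ionization energies run O < Li.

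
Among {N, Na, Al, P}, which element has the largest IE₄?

Al

IE_4 is the cost of taking one more electron from the +3 cation: N³⁺ still has 2 valence electrons; Na³⁺ is already 2 electrons into the core; Al³⁺ is the bare [Ne] core; P³⁺ still has 2 valence electrons.
Pulling an electron out of a noble-gas core costs far more than removing a remaining valence electron, so Na and Al sit at the high end of IE_4.
Valence configurations: N³⁺ [He]2s², P³⁺ [Ne]3s².
The numbers (kJ/mol): N 7475, Na 9543, Al 11577, P 4964.
Hence IE_4: P < N < Na < Al.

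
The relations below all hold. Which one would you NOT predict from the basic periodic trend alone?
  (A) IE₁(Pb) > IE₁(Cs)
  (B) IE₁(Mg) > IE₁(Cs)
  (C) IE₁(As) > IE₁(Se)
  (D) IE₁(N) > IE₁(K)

The general trend: first ionization energy increases across a period and decreases down a group.
(A) Pb (period 6, group 14) vs Cs (period 6, group 1): the stated order agrees with the simple trend.
(B) Mg (period 3, group 2) vs Cs (period 6, group 1): the stated order agrees with the simple trend.
(C) As (period 4, group 15) vs Se (period 4, group 16): the stated order contradicts the simple trend.
(D) N (period 2, group 15) vs K (period 4, group 1): the stated order agrees with the simple trend.
The exception is (C): Se (4p⁴) ionizes more easily than half-filled As (4p³).

(C)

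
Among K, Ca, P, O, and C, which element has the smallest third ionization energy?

Consider each +2 ion: K²⁺ is already 1 electron into the core; Ca²⁺ is the bare [Ar] core; P²⁺ still has 3 valence electrons; O²⁺ still has 4 valence electrons; C²⁺ still has 2 valence electrons.
Usually core removal costs more than valence removal, but here the competition is close: a tightly held n=2 valence electron can cost more to remove than an n=3 core electron, so the actual values have to decide it.
Valence configurations: P²⁺ [Ne]3s²3p¹, O²⁺ [He]2s²2p², C²⁺ [He]2s².
Tabulated IE_3 (kJ/mol): K 4420, Ca 4912, P 2914, O 5300, C 4620.
Hence IE_3: P < K < C < Ca < O.

P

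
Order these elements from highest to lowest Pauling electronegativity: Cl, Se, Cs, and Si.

Cl > Se > Si > Cs

Atoms toward the upper right of the periodic table pull bonding electrons most strongly.
Here both period and group differ, so the two effects have to be weighed against each other.
Si > Cs: relative to Cs, both the across-period and down-group shifts push Si's electronegativity up.
Se > Si: the two effects oppose for this pair; the across-period effect wins (2.55 vs 1.90).
Cl > Se: both effects reinforce here, so Cl is clearly the higher of the two.
Approximate values (Pauling): Si 1.90, Cl 3.16, Se 2.55, Cs 0.79.
So from highest to lowest: Cl > Se > Si > Cs.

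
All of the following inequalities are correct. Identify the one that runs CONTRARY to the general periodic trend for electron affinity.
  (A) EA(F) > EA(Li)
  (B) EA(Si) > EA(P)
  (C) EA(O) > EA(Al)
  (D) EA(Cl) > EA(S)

(B)

The general trend: electron affinity increases across a period and decreases down a group.
(A) F (period 2, group 17) vs Li (period 2, group 1): the stated order agrees with the simple trend.
(B) Si (period 3, group 14) vs P (period 3, group 15): the stated order contradicts the simple trend.
(C) O (period 2, group 16) vs Al (period 3, group 13): the stated order agrees with the simple trend.
(D) Cl (period 3, group 17) vs S (period 3, group 16): the stated order agrees with the simple trend.
The exception is (B): adding an electron to P's half-filled 3p³ is unfavourable, so Si (3p²) has the more exothermic EA.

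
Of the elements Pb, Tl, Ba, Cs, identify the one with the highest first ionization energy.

Cs is in period 6, group 1; Ba is in period 6, group 2; Tl is in period 6, group 13; Pb is in period 6, group 14.
Removing the outermost electron gets harder across a period and easier down a group.
All lie in period 6, so first ionization energy increases left to right.
The highest first ionization energy among these belongs to Pb.

Pb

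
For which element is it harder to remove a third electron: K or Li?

Li

After 2 electrons have been removed, what remains? K²⁺ is already 1 electron into the core; Li²⁺ is already 1 electron into the core.
All of these are removing an electron from a noble-gas core or deeper; the smaller core (lower principal quantum number) is held far more tightly, and within a period the higher nuclear charge binds the same core more tightly.
Approximate IE_3 values (kJ/mol): K 4420, Li 11815.
Overall IE_3 order: K < Li.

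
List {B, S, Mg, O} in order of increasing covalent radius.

O < B < S < Mg

B is in period 2, group 13; O is in period 2, group 16; Mg is in period 3, group 2; S is in period 3, group 16.
Moving right in a period, electrons are added to the same shell under a stronger nuclear pull, so atoms get smaller; moving down, a new shell is opened and atoms get larger.
Neither a single period nor a single group — weigh both effects.
B > O: both are in period 2; the period trend gives B the larger value.
S > B: period and group pull opposite ways; the down-group shift dominates (103 vs 85 pm).
Mg > S: both are in period 3; the period trend gives Mg the larger value.
For reference (pm): B 85, O 63, Mg 139, S 103.
So from smallest to largest: O < B < S < Mg.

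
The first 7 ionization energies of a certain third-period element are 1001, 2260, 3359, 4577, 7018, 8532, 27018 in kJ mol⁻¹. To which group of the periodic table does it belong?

Group 16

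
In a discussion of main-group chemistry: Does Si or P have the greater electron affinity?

Adding an electron releases more energy for atoms nearer the top right (short of the noble gases).
All lie in period 3; the across-period trend (electron affinity increases left to right) applies, with the exception below.
Note the exception: Si has a higher electron affinity than P, contrary to the simple trend — adding an electron to P's half-filled 3p³ is unfavourable, so Si (3p²) has the more exothermic EA.
Tabulated electron affinity (kJ/mol): Si 134, P 72.
So Si has the greater electron affinity (Si > P).

Si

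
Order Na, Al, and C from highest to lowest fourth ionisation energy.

Al > Na > C

The fourth ionization energy removes an electron from the +3 ion. For each element: Na³⁺ is already 2 electrons into the core; Al³⁺ is the bare [Ne] core; C³⁺ still has 1 valence electron.
Breaking into a closed-shell core is much more expensive than removing a leftover valence electron — Na and Al have the largest IE_4 here.
Tabulated IE_4 (kJ/mol): Na 9543, Al 11577, C 6223.
So the fourth ionization energies run C < Na < Al.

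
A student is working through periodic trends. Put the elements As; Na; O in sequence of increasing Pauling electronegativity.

O is in period 2, group 16; Na is in period 3, group 1; As is in period 4, group 15.
Atoms toward the upper right of the periodic table pull bonding electrons most strongly.
Neither a single period nor a single group — weigh both effects.
As > Na: the two effects oppose for this pair; the across-period effect wins (2.18 vs 0.93).
O > As: relative to As, both the across-period and down-group shifts push O's electronegativity up.
Tabulated electronegativity (Pauling): O 3.44, Na 0.93, As 2.18.
So from lowest to highest: Na < As < O.

Na < As < O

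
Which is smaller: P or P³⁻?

Forming P³⁻ adds 3 electrons to P. More electron–electron repulsion in the same shell, with unchanged nuclear charge, lets the cloud expand.
An anion is larger than its parent atom: P³⁻ > P.

P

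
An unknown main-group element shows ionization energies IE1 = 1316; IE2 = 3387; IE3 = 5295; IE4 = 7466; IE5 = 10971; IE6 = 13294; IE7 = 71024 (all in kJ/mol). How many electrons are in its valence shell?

6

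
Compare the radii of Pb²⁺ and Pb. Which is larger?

Forming Pb²⁺ removes 2 electrons from Pb. Fewer electrons for the same nuclear charge means less shielding and a higher Z_eff on the remaining electrons.
A cation is smaller than its parent atom: Pb²⁺ < Pb.

Pb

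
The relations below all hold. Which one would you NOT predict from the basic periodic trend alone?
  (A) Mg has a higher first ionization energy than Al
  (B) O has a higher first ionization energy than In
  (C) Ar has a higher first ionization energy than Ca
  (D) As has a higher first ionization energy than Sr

(A)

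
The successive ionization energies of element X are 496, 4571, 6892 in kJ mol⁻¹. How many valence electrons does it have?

Look for the largest jump between consecutive ionization energies: IE2/IE1 ≈ 9.2, far larger than any earlier ratio.
That jump marks the point where a core electron is being removed. So the atom has 1 valence electron.

1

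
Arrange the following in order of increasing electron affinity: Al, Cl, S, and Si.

Al < Si < S < Cl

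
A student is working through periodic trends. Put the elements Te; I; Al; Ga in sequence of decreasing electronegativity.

Atoms toward the upper right of the periodic table pull bonding electrons most strongly.
These span different periods and groups, so the two trends combine.
Ga > Al: this pair runs against the simple trend — see the exception note.
Te > Ga: the two effects oppose for this pair; the across-period effect wins (2.10 vs 1.81).
I > Te: both are in period 5; the period trend gives I the larger value.
Note the exception: Ga has a higher electronegativity than Al, contrary to the simple trend — poor shielding by filled d (and f) subshells raises the heavier element's effective nuclear charge more than the simple down-group trend predicts.
For reference (Pauling): Al 1.61, Ga 1.81, Te 2.10, I 2.66.
So from highest to lowest: I > Te > Ga > Al.

I, Te, Ga, Al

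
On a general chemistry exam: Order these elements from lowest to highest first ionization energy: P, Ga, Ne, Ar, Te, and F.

Ga < Te < P < Ar < F < Ne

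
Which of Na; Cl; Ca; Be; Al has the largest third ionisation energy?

Be

After 2 electrons have been removed, what remains? Na²⁺ is already 1 electron into the core; Cl²⁺ still has 5 valence electrons; Ca²⁺ is the bare [Ar] core; Be²⁺ is the bare [He] core; Al²⁺ still has 1 valence electron.
Core electrons are held far more tightly than valence electrons, so Ca, Na and Be top the IE_3 order.
Valence configurations: Cl²⁺ [Ne]3s²3p³, Al²⁺ [Ne]3s¹.
The numbers (kJ/mol): Na 6910, Cl 3822, Ca 4912, Be 14849, Al 2745.
Hence IE_3: Al < Cl < Ca < Na < Be.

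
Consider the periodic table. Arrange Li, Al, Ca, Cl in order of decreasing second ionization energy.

Consider each +1 ion: Li⁺ is the bare [He] core; Al⁺ still has 2 valence electrons; Ca⁺ still has 1 valence electron; Cl⁺ still has 6 valence electrons.
Core electrons are held far more tightly than valence electrons, so Li tops the IE_2 order.
Valence configurations: Al⁺ [Ne]3s², Ca⁺ [Ar]4s¹, Cl⁺ [Ne]3s²3p⁴.
Tabulated IE_2 (kJ/mol): Li 7298, Al 1817, Ca 1145, Cl 2298.
Putting it together, IE_2: Ca < Al < Cl < Li.

Li > Cl > Al > Ca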